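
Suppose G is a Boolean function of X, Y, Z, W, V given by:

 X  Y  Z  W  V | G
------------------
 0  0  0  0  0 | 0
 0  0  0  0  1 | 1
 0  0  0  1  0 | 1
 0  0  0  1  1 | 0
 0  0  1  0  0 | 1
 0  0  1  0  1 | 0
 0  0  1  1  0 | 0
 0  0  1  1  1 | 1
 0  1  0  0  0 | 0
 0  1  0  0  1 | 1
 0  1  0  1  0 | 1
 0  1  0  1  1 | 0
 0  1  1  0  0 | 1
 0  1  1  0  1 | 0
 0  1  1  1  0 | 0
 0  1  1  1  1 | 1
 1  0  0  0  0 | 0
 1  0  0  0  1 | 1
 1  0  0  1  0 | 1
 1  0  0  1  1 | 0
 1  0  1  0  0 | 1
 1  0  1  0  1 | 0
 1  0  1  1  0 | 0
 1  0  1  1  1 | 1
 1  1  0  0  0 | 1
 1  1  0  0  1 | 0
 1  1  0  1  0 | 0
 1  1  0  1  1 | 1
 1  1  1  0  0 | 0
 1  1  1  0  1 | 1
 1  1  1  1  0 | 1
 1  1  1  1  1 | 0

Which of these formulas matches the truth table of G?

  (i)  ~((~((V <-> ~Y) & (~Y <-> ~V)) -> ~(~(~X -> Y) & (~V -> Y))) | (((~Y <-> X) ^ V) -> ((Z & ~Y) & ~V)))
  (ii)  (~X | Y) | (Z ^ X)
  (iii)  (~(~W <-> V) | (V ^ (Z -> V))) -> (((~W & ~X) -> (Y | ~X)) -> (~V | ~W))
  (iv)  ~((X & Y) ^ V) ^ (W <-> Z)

iv

(i) fails at (0,0,0,1,0): the formula yields 0, G is 1.
(ii) fails at (0,0,0,0,0): the formula yields 1, G is 0.
(iii) fails at (0,0,0,0,0): the formula yields 1, G is 0.
Only (iv) survives; checking it on all 32 rows confirms it matches G.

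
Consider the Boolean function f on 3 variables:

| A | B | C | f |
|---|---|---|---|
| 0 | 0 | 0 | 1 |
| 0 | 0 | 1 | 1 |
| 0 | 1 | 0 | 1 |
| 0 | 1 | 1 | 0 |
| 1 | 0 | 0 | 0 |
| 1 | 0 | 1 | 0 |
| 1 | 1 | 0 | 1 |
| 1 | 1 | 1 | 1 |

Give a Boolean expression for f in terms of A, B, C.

f(A, B, C) = NOT ((((NOT A AND B) AND C) OR ((A AND NOT B) AND NOT C)) OR ((A AND NOT B) AND C))

f is 0 on only 3 rows — (0,1,1), (1,0,0), (1,0,1). Writing each as a minterm (¬A·B·C, A·¬B·¬C, A·¬B·C) and OR-ing them characterizes exactly where f=0, so f is the negation of that disjunction.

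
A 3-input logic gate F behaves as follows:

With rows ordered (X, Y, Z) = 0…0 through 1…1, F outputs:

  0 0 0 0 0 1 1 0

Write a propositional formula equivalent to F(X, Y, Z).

The 1-rows are (1,0,1), (1,1,0). Each contributes one minterm — X·¬Y·Z; X·Y·¬Z — and their disjunction is a sum-of-products form of F.

F(X, Y, Z) = ((X · Y') · Z) + ((X · Y) · Z')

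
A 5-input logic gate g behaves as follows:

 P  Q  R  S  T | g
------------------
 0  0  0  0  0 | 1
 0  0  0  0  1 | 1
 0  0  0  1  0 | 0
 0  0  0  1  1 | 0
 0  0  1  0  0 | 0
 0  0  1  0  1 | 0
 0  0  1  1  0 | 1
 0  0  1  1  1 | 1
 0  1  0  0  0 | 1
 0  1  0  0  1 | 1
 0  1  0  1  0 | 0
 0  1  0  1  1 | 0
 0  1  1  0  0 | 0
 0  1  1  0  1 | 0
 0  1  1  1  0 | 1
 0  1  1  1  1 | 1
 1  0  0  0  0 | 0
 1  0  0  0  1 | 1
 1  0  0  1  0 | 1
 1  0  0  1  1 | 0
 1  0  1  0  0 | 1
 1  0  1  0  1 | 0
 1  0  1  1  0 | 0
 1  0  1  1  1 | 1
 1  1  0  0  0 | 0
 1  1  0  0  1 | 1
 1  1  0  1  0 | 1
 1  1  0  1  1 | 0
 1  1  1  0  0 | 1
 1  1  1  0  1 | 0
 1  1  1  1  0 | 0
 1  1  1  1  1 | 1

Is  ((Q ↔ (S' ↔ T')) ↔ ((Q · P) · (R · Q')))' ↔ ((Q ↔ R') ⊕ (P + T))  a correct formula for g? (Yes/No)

Yes

Test each input against both g and the formula:
  P=0, Q=0, R=0, S=0, T=0: formula gives 1, g = 1 ✓
  P=0, Q=0, R=0, S=0, T=1: formula gives 1, g = 1 ✓
  P=0, Q=0, R=0, S=1, T=0: formula gives 0, g = 0 ✓
  P=0, Q=0, R=0, S=1, T=1: formula gives 0, g = 0 ✓
  …and likewise for the remaining 28 rows.
Every row agrees, so the formula is equivalent.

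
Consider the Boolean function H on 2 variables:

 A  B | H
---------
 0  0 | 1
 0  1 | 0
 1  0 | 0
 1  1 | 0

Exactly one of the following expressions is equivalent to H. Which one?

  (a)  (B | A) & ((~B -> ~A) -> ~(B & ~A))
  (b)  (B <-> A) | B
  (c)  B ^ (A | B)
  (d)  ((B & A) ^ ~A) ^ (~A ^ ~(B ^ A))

d

(a) fails at (0,0): the formula yields 0, H is 1.
(b) fails at (0,1): the formula yields 1, H is 0.
(c) fails at (0,0): the formula yields 0, H is 1.
Only (d) survives; checking it on all 4 rows confirms it matches H.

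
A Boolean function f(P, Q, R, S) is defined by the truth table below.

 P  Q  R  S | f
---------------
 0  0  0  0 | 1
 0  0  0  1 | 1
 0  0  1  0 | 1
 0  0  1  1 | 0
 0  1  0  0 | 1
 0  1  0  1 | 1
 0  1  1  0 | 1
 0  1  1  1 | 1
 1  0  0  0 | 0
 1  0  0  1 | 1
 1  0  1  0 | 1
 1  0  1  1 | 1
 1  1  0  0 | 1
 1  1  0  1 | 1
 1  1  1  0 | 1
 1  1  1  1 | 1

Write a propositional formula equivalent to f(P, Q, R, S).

f(P, Q, R, S) = ~((((~P & ~Q) & R) & S) | (((P & ~Q) & ~R) & ~S))

f is 0 on only 2 rows — (0,0,1,1), (1,0,0,0). Writing each as a minterm (¬P·¬Q·R·S, P·¬Q·¬R·¬S) and OR-ing them characterizes exactly where f=0, so f is the negation of that disjunction.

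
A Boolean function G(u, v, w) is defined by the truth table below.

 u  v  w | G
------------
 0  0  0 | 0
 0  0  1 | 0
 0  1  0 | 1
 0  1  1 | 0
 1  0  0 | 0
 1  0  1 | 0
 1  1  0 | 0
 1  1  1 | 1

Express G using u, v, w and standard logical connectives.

G=1 on 2 inputs: (0,1,0), (1,1,1). Reading each as a conjunction of literals (¬u·v·¬w, u·v·w) and taking the OR gives the canonical DNF.

G(u, v, w) = ((u' · v) · w') + ((u · v) · w)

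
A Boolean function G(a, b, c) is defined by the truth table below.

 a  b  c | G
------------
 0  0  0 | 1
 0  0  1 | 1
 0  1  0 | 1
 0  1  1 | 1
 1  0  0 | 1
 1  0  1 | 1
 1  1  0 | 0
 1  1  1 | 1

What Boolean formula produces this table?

G(a, b, c) = ~((a & b) & ~c)

Only row (1,1,0) gives 0. So G is 1 everywhere except there — the complement of the minterm a·b·¬c.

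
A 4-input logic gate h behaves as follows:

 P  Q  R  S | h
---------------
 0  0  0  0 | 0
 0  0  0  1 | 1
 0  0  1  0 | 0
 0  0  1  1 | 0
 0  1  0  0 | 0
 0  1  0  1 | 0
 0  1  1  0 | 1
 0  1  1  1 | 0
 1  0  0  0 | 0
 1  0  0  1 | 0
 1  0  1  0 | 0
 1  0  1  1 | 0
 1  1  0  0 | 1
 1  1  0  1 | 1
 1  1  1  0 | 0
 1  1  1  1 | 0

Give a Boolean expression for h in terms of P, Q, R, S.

h(P, Q, R, S) = (((((¬P ∧ ¬Q) ∧ ¬R) ∧ S) ∨ (((¬P ∧ Q) ∧ R) ∧ ¬S)) ∨ (((P ∧ Q) ∧ ¬R) ∧ ¬S)) ∨ (((P ∧ Q) ∧ ¬R) ∧ S)

The 1-rows are (0,0,0,1), (0,1,1,0), (1,1,0,0), (1,1,0,1). Each contributes one minterm — ¬P·¬Q·¬R·S; ¬P·Q·R·¬S; P·Q·¬R·¬S; P·Q·¬R·S — and their disjunction is a sum-of-products form of h.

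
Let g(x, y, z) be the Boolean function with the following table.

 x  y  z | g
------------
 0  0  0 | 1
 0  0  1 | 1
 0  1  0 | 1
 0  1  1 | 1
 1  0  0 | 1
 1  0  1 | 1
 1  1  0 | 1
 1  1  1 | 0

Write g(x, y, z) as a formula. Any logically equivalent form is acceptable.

The output is 0 only when every input is 1 — NAND of all inputs.

g(x, y, z) = NOT ((x AND y) AND z)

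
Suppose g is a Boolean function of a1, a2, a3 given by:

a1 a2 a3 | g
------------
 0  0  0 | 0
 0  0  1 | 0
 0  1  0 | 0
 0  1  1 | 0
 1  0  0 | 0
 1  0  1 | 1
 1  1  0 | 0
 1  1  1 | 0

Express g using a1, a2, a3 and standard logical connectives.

Only row (1,0,1) gives 1. That row's minterm a1·¬a2·a3 is g directly.

g(a1, a2, a3) = (a1 and not a2) and a3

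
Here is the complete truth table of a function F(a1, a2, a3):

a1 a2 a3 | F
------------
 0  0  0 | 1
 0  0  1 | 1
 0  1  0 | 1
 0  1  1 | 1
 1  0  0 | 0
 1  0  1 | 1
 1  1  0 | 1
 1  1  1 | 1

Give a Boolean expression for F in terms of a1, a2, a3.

F is 0 on exactly one input, (1,0,0), whose minterm is a1·¬a2·¬a3. So F is the negation of that single conjunction.

F(a1, a2, a3) = ((a1 · a2') · a3')'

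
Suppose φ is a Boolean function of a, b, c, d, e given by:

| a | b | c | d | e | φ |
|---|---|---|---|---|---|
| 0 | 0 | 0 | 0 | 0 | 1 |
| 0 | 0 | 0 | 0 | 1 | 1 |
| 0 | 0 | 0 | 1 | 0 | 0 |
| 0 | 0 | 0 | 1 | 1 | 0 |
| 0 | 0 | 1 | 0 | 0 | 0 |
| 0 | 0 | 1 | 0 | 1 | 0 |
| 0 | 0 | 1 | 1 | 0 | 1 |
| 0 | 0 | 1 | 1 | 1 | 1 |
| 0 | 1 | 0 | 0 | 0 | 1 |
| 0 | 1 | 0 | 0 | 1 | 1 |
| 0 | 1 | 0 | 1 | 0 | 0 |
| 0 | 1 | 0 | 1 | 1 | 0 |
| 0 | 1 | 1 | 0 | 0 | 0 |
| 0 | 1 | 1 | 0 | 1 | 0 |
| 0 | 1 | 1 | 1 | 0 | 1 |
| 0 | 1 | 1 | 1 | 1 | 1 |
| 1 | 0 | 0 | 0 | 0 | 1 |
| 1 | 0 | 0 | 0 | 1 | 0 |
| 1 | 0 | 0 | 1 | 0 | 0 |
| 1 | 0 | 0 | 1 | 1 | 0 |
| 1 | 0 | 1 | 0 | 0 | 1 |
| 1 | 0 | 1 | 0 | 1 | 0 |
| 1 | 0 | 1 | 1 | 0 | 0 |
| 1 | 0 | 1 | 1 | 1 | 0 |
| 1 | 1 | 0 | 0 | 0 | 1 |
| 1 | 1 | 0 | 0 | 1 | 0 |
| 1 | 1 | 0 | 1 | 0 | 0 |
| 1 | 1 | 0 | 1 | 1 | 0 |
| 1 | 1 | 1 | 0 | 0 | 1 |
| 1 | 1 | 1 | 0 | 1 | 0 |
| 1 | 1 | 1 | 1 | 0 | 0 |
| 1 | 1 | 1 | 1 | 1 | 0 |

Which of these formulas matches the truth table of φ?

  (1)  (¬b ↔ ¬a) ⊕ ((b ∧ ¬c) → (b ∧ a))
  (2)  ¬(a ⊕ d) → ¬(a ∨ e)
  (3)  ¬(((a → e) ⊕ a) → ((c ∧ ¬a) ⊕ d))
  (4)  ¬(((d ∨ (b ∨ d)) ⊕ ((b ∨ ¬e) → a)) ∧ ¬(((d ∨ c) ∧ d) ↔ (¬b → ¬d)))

(1) fails at (0,0,0,0,0): the formula yields 0, φ is 1.
(2) fails at (0,0,0,0,1): the formula yields 0, φ is 1.
(4) fails at (0,0,0,0,1): the formula yields 0, φ is 1.
(3) is the remaining candidate, and it agrees with φ on all 32 inputs.

3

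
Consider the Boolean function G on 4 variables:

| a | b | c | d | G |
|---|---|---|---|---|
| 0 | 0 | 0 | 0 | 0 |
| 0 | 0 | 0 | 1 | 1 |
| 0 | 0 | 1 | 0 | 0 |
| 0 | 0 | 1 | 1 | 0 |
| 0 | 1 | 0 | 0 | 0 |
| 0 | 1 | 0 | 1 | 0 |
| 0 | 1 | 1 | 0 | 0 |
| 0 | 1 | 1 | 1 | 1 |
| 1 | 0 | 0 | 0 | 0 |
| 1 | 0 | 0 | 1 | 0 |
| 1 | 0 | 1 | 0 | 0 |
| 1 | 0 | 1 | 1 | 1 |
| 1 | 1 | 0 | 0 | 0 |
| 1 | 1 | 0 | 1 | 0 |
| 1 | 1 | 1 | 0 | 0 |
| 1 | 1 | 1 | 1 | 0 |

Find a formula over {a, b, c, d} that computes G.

G=1 on 3 inputs: (0,0,0,1), (0,1,1,1), (1,0,1,1). Reading each as a conjunction of literals (¬a·¬b·¬c·d, ¬a·b·c·d, a·¬b·c·d) and taking the OR gives the canonical DNF.

G(a, b, c, d) = ((((not a and not b) and not c) and d) or (((not a and b) and c) and d)) or (((a and not b) and c) and d)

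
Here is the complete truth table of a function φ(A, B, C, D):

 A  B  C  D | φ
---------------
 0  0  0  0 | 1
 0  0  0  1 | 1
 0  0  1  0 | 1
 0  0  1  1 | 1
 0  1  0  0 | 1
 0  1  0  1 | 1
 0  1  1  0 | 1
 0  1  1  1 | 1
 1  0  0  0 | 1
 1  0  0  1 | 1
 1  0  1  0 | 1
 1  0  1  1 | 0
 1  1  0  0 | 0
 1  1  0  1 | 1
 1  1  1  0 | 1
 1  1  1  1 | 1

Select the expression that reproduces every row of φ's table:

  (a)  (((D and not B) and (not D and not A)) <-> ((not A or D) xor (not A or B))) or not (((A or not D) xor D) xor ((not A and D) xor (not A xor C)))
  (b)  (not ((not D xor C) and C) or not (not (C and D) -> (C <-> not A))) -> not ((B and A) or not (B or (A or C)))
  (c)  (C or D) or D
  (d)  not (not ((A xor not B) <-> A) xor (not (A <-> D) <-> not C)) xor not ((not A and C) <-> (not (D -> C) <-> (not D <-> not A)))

a

(b) disagrees with φ on (0,0,0,0) (formula → 0, table → 1); rule it out.
(c) disagrees with φ on (0,0,0,0) (formula → 0, table → 1); rule it out.
(d) disagrees with φ on (0,0,0,0) (formula → 0, table → 1); rule it out.
(a) is the remaining candidate, and it agrees with φ on all 16 inputs.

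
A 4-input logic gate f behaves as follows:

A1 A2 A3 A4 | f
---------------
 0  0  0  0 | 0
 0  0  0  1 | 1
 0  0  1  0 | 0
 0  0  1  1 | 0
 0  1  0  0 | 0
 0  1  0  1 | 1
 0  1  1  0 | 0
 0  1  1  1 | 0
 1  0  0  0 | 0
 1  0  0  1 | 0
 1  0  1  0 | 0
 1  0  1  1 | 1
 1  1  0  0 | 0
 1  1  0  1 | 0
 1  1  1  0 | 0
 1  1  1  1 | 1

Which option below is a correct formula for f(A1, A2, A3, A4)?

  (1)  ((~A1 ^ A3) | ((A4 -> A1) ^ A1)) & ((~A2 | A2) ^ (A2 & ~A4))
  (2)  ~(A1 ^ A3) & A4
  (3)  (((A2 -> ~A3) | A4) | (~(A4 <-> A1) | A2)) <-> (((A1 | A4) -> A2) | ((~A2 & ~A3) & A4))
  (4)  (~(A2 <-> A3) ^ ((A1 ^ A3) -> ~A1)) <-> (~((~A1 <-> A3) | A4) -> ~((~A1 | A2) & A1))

2

(1) fails at (0,0,0,0): the formula yields 1, f is 0.
(3) fails at (0,0,0,0): the formula yields 1, f is 0.
(4) fails at (0,0,0,0): the formula yields 1, f is 0.
(2) is the remaining candidate, and it agrees with f on all 16 inputs.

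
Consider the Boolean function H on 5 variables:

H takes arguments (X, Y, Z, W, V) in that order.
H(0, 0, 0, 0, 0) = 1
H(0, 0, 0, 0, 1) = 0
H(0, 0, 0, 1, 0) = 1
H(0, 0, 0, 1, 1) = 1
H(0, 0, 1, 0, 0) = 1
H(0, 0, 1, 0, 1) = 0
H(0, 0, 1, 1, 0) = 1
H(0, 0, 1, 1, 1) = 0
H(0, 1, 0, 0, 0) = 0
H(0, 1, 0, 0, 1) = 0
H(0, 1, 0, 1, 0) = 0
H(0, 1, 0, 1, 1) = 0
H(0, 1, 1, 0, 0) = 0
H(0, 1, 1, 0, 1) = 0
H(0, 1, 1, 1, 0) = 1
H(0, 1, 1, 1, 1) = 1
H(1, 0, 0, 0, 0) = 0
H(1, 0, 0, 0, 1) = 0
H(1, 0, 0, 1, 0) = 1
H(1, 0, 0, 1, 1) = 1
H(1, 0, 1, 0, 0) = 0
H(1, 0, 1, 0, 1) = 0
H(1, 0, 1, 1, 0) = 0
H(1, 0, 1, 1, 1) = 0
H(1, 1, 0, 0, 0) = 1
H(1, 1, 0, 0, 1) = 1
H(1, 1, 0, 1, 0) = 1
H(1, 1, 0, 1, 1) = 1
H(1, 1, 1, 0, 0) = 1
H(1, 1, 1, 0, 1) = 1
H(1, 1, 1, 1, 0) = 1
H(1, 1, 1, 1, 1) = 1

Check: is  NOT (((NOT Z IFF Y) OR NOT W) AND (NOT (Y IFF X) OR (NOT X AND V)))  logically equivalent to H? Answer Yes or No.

Evaluate NOT (((NOT Z IFF Y) OR NOT W) AND (NOT (Y IFF X) OR (NOT X AND V))) on each row and compare to H:
  X=0, Y=0, Z=0, W=0, V=0: formula gives 1, H = 1 ✓
  X=0, Y=0, Z=0, W=0, V=1: formula gives 0, H = 0 ✓
  X=0, Y=0, Z=0, W=1, V=0: formula gives 1, H = 1 ✓
  X=0, Y=0, Z=0, W=1, V=1: formula gives 1, H = 1 ✓
  …and likewise for the remaining 28 rows.
All 32 rows match — the expression computes H exactly.

Yes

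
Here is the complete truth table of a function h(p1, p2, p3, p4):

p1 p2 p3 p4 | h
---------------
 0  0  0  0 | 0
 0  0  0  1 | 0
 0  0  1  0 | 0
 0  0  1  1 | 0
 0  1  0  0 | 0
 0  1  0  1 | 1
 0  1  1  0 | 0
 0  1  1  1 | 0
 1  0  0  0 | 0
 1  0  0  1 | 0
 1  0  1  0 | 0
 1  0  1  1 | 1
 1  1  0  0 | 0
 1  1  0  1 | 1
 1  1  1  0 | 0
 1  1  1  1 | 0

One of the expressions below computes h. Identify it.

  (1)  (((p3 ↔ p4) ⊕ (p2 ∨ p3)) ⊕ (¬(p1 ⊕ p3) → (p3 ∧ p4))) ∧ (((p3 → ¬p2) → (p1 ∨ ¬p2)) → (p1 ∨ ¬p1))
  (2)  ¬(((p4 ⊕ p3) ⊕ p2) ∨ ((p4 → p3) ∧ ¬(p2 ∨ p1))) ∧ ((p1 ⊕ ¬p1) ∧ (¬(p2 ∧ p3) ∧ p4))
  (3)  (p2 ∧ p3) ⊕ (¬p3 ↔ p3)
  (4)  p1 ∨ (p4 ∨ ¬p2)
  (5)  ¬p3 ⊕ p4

2

(1) disagrees with h on (0,0,0,0) (formula → 1, table → 0); rule it out.
(3) disagrees with h on (0,1,0,1) (formula → 0, table → 1); rule it out.
(4) disagrees with h on (0,0,0,0) (formula → 1, table → 0); rule it out.
(5) disagrees with h on (0,0,0,0) (formula → 1, table → 0); rule it out.
(2) is the remaining candidate, and it agrees with h on all 16 inputs.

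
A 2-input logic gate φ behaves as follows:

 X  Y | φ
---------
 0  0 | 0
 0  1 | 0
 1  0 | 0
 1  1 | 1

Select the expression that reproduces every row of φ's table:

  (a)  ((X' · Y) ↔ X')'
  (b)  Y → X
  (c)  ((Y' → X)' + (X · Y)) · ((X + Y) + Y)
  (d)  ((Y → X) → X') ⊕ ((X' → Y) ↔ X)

(a) disagrees with φ on (0,0) (formula → 1, table → 0); rule it out.
(b) disagrees with φ on (0,0) (formula → 1, table → 0); rule it out.
(d) disagrees with φ on (0,1) (formula → 1, table → 0); rule it out.
That leaves (c). Evaluating it on every row reproduces the table of φ exactly.

c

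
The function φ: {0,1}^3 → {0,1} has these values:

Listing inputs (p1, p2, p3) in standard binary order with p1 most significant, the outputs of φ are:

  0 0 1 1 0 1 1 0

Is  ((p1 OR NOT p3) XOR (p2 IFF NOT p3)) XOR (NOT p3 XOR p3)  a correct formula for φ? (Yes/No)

Check the formula against φ row by row:
  p1=0, p2=0, p3=0: formula gives 0, φ = 0 ✓
  p1=0, p2=0, p3=1: formula gives 0, φ = 0 ✓
  p1=0, p2=1, p3=0: formula gives 1, φ = 1 ✓
  p1=0, p2=1, p3=1: formula gives 1, φ = 1 ✓
  p1=1, p2=0, p3=0: formula gives 0, φ = 0 ✓
  …and likewise for the remaining 3 rows.
No disagreement on any input; they are logically equivalent.

Yes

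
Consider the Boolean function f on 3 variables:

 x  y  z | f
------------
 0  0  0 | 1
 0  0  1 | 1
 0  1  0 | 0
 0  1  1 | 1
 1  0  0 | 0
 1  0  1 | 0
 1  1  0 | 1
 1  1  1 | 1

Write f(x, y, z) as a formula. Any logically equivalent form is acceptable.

f(x, y, z) = NOT ((((NOT x AND y) AND NOT z) OR ((x AND NOT y) AND NOT z)) OR ((x AND NOT y) AND z))

f is 0 on only 3 rows — (0,1,0), (1,0,0), (1,0,1). Writing each as a minterm (¬x·y·¬z, x·¬y·¬z, x·¬y·z) and OR-ing them characterizes exactly where f=0, so f is the negation of that disjunction.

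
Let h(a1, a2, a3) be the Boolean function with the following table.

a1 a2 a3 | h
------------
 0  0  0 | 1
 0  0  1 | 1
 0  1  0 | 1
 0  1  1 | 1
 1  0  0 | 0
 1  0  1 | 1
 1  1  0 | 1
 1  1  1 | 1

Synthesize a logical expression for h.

Only row (1,0,0) gives 0. So h is 1 everywhere except there — the complement of the minterm a1·¬a2·¬a3.

h(a1, a2, a3) = not ((a1 and not a2) and not a3)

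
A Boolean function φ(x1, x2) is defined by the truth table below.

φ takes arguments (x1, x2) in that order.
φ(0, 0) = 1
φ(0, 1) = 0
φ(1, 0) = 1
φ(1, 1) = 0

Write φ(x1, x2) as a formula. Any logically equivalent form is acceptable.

φ(x1, x2) = ~x2

The output is the negation of x2.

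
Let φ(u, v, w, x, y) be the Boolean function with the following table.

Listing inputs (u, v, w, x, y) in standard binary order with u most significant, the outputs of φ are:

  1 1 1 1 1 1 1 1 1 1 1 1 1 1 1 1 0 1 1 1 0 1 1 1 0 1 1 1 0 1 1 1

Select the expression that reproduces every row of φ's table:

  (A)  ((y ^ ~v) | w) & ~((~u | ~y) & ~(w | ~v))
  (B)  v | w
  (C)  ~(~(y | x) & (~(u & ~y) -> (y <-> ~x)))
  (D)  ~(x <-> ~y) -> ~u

(A) fails at (0,0,0,0,1): the formula yields 0, φ is 1.
(B) fails at (0,0,0,0,0): the formula yields 0, φ is 1.
(D) fails at (1,0,0,1,1): the formula yields 0, φ is 1.
That leaves (C). Evaluating it on every row reproduces the table of φ exactly.

C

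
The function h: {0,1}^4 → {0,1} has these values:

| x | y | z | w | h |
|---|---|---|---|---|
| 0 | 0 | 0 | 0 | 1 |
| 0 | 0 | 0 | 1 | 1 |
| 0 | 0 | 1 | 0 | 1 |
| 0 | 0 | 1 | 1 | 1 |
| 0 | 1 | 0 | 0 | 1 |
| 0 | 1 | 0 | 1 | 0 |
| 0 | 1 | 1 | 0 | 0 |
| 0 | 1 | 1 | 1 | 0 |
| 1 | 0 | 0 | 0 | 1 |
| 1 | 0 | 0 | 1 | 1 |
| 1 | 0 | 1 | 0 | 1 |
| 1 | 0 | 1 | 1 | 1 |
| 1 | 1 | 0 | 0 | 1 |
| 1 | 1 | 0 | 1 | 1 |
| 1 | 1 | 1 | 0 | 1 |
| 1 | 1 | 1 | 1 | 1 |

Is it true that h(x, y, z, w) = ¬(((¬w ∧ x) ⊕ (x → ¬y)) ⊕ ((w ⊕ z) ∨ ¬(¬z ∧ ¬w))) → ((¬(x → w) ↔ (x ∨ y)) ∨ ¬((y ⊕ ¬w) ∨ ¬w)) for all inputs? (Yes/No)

Yes

Check the formula against h row by row:
  x=0, y=0, z=0, w=0: formula gives 1, h = 1 ✓
  x=0, y=0, z=0, w=1: formula gives 1, h = 1 ✓
  x=0, y=0, z=1, w=0: formula gives 1, h = 1 ✓
  x=0, y=0, z=1, w=1: formula gives 1, h = 1 ✓
  …and likewise for the remaining 12 rows.
Every row agrees, so the formula is equivalent.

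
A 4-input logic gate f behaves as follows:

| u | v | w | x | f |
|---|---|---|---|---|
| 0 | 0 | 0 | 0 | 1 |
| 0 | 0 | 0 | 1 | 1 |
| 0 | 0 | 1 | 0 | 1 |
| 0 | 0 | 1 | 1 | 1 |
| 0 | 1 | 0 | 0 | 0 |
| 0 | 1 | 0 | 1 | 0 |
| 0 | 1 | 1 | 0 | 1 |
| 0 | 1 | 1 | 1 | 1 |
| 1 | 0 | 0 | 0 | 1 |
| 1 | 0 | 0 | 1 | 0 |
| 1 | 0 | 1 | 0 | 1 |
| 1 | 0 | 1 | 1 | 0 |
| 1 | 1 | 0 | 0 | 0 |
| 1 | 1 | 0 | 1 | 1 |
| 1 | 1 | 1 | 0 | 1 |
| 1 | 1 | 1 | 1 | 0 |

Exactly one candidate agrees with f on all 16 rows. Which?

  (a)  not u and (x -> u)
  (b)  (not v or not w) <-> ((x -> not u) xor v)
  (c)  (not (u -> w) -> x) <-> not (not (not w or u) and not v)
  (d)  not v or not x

(a): at (0,0,0,1) it gives 0, but f = 1 — eliminated.
(c): at (0,0,1,0) it gives 0, but f = 1 — eliminated.
(d): at (0,1,0,0) it gives 1, but f = 0 — eliminated.
Only (b) survives; checking it on all 16 rows confirms it matches f.

b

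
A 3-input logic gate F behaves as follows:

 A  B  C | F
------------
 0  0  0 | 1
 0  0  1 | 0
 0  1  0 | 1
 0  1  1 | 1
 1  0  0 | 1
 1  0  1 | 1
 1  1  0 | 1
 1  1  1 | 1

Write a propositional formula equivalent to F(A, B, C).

F is 0 on exactly one input, (0,0,1), whose minterm is ¬A·¬B·C. So F is the negation of that single conjunction.

F(A, B, C) = ¬((¬A ∧ ¬B) ∧ C)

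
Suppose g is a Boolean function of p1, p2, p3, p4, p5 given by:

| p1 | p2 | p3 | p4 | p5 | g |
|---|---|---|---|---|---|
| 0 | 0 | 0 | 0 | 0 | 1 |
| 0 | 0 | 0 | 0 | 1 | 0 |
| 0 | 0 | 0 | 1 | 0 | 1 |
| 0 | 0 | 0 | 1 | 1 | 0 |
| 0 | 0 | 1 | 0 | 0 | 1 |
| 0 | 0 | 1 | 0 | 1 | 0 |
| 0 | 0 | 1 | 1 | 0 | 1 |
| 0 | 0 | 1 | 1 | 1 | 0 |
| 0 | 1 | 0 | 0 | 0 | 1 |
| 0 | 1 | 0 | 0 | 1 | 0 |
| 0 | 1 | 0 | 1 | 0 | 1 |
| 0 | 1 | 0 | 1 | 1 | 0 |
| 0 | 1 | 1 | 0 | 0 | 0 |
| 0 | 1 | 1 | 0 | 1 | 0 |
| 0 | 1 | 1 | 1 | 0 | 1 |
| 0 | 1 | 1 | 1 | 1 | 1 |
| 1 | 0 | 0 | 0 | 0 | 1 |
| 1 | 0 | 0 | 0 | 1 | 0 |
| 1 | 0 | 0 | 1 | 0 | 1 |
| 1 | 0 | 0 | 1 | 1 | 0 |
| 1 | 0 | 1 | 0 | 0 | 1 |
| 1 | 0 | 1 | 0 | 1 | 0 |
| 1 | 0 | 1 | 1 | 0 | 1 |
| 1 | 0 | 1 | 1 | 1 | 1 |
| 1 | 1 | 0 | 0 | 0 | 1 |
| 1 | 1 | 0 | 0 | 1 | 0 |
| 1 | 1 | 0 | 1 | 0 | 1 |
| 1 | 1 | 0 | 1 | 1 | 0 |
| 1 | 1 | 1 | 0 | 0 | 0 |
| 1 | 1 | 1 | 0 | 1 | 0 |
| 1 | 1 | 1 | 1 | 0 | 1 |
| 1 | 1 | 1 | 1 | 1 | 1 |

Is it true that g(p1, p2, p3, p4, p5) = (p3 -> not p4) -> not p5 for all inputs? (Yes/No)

No

Test each input against both g and the formula:
  p1=0, p2=0, p3=0, p4=0, p5=0: formula gives 1, g = 1 ✓
  p1=0, p2=0, p3=0, p4=0, p5=1: formula gives 0, g = 0 ✓
  p1=0, p2=0, p3=0, p4=1, p5=0: formula gives 1, g = 1 ✓
  p1=0, p2=0, p3=0, p4=1, p5=1: formula gives 0, g = 0 ✓
  …
  p1=0, p2=0, p3=1, p4=1, p5=1: formula gives 1, but g = 0 ✗
Row (0,0,1,1,1) is a counterexample, so the formula is not equivalent to g.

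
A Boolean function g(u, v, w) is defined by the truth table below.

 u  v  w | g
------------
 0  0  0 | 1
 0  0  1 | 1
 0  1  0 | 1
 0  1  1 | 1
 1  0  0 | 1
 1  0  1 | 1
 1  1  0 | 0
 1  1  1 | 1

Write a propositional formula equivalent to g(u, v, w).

g(u, v, w) = ¬((u ∧ v) ∧ ¬w)

Only row (1,1,0) gives 0. So g is 1 everywhere except there — the complement of the minterm u·v·¬w.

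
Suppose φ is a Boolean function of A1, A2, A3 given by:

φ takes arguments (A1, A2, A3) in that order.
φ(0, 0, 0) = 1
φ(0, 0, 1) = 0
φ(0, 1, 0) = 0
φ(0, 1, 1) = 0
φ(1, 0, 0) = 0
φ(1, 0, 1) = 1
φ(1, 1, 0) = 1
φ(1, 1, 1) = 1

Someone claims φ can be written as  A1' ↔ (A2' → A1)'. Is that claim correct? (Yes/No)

Test each input against both φ and the formula:
  A1=0, A2=0, A3=0: formula gives 1, φ = 1 ✓
  A1=0, A2=0, A3=1: formula gives 1, but φ = 0 ✗
Row (0,0,1) is a counterexample, so the formula is not equivalent to φ.

No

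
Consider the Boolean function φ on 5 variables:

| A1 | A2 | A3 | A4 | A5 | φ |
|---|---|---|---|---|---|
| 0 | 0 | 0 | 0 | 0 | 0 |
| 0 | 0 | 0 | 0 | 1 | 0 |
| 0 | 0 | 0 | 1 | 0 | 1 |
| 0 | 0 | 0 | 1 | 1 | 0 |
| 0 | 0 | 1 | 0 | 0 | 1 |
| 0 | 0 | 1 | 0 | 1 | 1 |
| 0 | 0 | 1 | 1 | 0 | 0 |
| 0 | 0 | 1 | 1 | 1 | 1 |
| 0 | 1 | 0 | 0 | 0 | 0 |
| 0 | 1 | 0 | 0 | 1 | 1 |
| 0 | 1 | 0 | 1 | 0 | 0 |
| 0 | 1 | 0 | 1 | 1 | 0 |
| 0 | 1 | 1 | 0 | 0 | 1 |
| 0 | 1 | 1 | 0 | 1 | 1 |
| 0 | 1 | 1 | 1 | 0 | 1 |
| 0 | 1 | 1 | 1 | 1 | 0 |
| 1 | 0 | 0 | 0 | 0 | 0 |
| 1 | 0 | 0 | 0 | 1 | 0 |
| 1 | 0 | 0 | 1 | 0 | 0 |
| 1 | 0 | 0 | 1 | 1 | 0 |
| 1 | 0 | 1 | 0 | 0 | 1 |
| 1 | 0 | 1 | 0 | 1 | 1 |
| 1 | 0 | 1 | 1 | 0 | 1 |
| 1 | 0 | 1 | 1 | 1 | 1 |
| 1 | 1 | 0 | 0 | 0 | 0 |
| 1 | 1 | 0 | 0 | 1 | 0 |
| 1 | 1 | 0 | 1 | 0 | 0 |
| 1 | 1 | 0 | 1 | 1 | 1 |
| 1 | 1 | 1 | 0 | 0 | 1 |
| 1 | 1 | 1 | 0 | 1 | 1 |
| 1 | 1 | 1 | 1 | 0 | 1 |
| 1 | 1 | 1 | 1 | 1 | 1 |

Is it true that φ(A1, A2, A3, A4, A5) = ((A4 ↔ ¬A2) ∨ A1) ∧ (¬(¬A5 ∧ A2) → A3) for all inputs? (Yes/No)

No

Check the formula against φ row by row:
  A1=0, A2=0, A3=0, A4=0, A5=0: formula gives 0, φ = 0 ✓
  A1=0, A2=0, A3=0, A4=0, A5=1: formula gives 0, φ = 0 ✓
  A1=0, A2=0, A3=0, A4=1, A5=0: formula gives 0, but φ = 1 ✗
Row (0,0,0,1,0) is a counterexample, so the formula is not equivalent to φ.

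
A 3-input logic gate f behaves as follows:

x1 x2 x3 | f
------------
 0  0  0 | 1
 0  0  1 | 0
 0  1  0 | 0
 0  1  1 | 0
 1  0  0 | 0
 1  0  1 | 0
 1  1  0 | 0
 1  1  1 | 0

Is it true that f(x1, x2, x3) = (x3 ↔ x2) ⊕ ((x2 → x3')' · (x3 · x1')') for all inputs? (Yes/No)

No

Evaluate (x3 ↔ x2) ⊕ ((x2 → x3')' · (x3 · x1')') on each row and compare to f:
  x1=0, x2=0, x3=0: formula gives 1, f = 1 ✓
  x1=0, x2=0, x3=1: formula gives 0, f = 0 ✓
  x1=0, x2=1, x3=0: formula gives 0, f = 0 ✓
  x1=0, x2=1, x3=1: formula gives 1, but f = 0 ✗
Row (0,1,1) is a counterexample, so the formula is not equivalent to f.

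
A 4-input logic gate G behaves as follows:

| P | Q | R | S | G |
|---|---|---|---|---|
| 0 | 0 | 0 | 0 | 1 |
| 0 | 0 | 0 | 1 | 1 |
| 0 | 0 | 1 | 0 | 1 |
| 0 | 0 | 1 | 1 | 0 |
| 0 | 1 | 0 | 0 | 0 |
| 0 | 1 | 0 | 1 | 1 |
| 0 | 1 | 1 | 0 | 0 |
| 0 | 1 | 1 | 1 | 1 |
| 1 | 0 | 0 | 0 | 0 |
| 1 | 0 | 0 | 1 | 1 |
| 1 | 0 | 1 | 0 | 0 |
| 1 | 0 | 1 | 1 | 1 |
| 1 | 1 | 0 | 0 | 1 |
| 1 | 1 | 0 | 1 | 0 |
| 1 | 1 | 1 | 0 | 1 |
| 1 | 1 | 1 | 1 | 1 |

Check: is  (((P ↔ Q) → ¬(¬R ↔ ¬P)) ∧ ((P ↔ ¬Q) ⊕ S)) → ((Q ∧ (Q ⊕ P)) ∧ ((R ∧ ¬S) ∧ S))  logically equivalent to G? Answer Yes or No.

Check the formula against G row by row:
  P=0, Q=0, R=0, S=0: formula gives 1, G = 1 ✓
  P=0, Q=0, R=0, S=1: formula gives 1, G = 1 ✓
  P=0, Q=0, R=1, S=0: formula gives 1, G = 1 ✓
  P=0, Q=0, R=1, S=1: formula gives 0, G = 0 ✓
  … (the remaining 12 rows also agree.)
Every row agrees, so the formula is equivalent.

Yes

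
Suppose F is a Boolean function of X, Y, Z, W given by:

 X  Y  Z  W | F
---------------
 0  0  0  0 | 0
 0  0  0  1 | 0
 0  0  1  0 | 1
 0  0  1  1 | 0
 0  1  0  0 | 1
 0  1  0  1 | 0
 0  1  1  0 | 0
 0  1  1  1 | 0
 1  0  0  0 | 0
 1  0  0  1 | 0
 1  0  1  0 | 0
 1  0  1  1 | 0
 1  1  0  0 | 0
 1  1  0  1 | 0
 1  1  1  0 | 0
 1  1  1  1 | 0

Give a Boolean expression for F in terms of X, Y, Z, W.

F=1 on 2 inputs: (0,0,1,0), (0,1,0,0). Reading each as a conjunction of literals (¬X·¬Y·Z·¬W, ¬X·Y·¬Z·¬W) and taking the OR gives the canonical DNF.

F(X, Y, Z, W) = (((~X & ~Y) & Z) & ~W) | (((~X & Y) & ~Z) & ~W)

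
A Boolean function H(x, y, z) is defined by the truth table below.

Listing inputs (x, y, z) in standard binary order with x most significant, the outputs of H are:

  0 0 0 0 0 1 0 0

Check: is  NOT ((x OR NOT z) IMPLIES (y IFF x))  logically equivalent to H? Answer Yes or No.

Evaluate NOT ((x OR NOT z) IMPLIES (y IFF x)) on each row and compare to H:
  x=0, y=0, z=0: formula gives 0, H = 0 ✓
  x=0, y=0, z=1: formula gives 0, H = 0 ✓
  x=0, y=1, z=0: formula gives 1, but H = 0 ✗
A single disagreement suffices: at (0,1,0) they differ, so the formula does not compute H.

No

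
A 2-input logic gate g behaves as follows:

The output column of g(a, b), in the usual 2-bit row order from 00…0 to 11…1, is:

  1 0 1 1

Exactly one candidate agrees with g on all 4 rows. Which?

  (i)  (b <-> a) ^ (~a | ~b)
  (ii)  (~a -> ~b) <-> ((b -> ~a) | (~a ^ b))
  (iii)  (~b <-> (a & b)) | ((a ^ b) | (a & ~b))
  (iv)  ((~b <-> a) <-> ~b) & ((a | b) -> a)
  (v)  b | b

(i): at (0,0) it gives 0, but g = 1 — eliminated.
(iii): at (0,0) it gives 0, but g = 1 — eliminated.
(iv): at (0,0) it gives 0, but g = 1 — eliminated.
(v): at (0,0) it gives 0, but g = 1 — eliminated.
(ii) is the remaining candidate, and it agrees with g on all 4 inputs.

ii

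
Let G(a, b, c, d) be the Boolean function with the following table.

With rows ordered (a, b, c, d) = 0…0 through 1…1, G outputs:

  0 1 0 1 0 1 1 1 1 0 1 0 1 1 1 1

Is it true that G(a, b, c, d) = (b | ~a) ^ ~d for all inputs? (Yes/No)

Test each input against both G and the formula:
  a=0, b=0, c=0, d=0: formula gives 0, G = 0 ✓
  a=0, b=0, c=0, d=1: formula gives 1, G = 1 ✓
  a=0, b=0, c=1, d=0: formula gives 0, G = 0 ✓
  a=0, b=0, c=1, d=1: formula gives 1, G = 1 ✓
  …
  a=0, b=1, c=1, d=0: formula gives 0, but G = 1 ✗
A single disagreement suffices: at (0,1,1,0) they differ, so the formula does not compute G.

No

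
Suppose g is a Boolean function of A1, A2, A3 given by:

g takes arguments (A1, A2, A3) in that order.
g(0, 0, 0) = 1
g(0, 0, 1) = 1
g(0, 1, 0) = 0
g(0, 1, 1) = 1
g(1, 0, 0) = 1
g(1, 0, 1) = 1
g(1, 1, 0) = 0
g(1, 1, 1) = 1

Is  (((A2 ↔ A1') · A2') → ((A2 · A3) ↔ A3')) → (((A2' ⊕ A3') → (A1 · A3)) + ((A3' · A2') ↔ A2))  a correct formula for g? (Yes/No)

Test each input against both g and the formula:
  A1=0, A2=0, A3=0: formula gives 1, g = 1 ✓
  A1=0, A2=0, A3=1: formula gives 1, g = 1 ✓
  A1=0, A2=1, A3=0: formula gives 0, g = 0 ✓
  A1=0, A2=1, A3=1: formula gives 1, g = 1 ✓
  A1=1, A2=0, A3=0: formula gives 1, g = 1 ✓
  … (the remaining 3 rows also agree.)
All 8 rows match — the expression computes g exactly.

Yes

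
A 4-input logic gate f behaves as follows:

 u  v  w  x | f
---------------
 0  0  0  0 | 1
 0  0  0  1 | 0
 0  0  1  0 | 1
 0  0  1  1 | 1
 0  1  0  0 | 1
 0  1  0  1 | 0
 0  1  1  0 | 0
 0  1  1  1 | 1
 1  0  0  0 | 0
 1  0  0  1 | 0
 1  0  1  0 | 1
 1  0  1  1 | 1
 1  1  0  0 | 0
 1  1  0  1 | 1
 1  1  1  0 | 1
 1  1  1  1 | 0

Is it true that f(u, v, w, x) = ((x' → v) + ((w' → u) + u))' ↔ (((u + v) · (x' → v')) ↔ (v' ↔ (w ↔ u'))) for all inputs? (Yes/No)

Yes

Test each input against both f and the formula:
  u=0, v=0, w=0, x=0: formula gives 1, f = 1 ✓
  u=0, v=0, w=0, x=1: formula gives 0, f = 0 ✓
  u=0, v=0, w=1, x=0: formula gives 1, f = 1 ✓
  u=0, v=0, w=1, x=1: formula gives 1, f = 1 ✓
  … (the remaining 12 rows also agree.)
All 16 rows match — the expression computes f exactly.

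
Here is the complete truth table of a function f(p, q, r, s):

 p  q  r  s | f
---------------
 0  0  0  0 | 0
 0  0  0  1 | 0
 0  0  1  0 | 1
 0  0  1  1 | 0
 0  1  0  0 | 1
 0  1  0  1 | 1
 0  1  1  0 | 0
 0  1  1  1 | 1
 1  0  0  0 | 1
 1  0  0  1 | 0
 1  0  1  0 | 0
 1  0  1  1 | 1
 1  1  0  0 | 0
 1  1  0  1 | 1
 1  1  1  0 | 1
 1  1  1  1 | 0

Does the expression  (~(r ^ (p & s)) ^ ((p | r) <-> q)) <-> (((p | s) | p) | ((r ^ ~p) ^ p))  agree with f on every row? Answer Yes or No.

Yes

Evaluate (~(r ^ (p & s)) ^ ((p | r) <-> q)) <-> (((p | s) | p) | ((r ^ ~p) ^ p)) on each row and compare to f:
  p=0, q=0, r=0, s=0: formula gives 0, f = 0 ✓
  p=0, q=0, r=0, s=1: formula gives 0, f = 0 ✓
  p=0, q=0, r=1, s=0: formula gives 1, f = 1 ✓
  p=0, q=0, r=1, s=1: formula gives 0, f = 0 ✓
  …and likewise for the remaining 12 rows.
No disagreement on any input; they are logically equivalent.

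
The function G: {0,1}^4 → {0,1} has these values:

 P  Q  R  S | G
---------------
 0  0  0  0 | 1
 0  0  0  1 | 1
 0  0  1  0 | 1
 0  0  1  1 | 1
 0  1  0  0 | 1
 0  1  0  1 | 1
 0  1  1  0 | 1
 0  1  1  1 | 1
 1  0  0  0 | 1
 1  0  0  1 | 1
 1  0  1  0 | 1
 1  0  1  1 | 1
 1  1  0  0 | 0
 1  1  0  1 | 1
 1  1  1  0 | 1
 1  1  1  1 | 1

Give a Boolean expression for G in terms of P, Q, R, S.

G(P, Q, R, S) = NOT (((P AND Q) AND NOT R) AND NOT S)

G is 0 on exactly one input, (1,1,0,0), whose minterm is P·Q·¬R·¬S. So G is the negation of that single conjunction.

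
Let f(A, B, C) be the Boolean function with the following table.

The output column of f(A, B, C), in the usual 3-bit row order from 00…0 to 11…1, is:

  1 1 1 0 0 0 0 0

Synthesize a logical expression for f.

The 1-rows are (0,0,0), (0,0,1), (0,1,0). Each contributes one minterm — ¬A·¬B·¬C; ¬A·¬B·C; ¬A·B·¬C — and their disjunction is a sum-of-products form of f.

f(A, B, C) = (((~A & ~B) & ~C) | ((~A & ~B) & C)) | ((~A & B) & ~C)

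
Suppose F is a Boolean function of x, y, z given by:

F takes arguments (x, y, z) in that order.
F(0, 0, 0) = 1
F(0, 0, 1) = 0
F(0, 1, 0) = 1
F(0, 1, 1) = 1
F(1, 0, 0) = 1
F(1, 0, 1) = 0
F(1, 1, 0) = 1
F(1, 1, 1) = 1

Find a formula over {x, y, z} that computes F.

F(x, y, z) = not (((not x and not y) and z) or ((x and not y) and z))

There are just 2 zero rows: (0,0,1), (1,0,1). Their minterms are ¬x·¬y·z, x·¬y·z; the OR of those covers precisely the 0-outputs, and negating it yields F.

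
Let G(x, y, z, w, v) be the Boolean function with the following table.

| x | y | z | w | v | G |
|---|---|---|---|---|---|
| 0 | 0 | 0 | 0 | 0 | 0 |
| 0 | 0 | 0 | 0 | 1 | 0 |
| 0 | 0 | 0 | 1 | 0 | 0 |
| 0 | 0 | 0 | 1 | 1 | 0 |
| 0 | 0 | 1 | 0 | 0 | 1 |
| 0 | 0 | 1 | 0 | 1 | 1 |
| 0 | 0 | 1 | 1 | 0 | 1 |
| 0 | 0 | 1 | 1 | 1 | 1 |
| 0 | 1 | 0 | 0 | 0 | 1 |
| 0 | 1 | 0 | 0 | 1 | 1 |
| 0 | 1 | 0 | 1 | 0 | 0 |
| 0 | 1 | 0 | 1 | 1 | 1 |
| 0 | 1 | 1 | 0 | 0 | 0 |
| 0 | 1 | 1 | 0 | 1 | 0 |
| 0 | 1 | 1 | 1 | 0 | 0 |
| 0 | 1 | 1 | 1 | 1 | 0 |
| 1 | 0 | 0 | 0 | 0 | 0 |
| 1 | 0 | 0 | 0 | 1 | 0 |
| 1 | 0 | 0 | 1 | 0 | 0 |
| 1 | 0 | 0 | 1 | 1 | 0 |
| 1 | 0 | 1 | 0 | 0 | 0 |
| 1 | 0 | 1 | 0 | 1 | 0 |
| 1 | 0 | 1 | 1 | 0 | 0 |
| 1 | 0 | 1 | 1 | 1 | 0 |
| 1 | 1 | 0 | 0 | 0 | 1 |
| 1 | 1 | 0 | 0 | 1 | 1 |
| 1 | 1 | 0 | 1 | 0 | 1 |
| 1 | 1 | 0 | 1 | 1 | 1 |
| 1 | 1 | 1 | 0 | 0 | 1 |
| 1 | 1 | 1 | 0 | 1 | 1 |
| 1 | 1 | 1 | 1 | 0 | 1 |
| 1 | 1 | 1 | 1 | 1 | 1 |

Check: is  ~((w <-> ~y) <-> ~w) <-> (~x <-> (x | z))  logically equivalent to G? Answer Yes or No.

No

Check the formula against G row by row:
  x=0, y=0, z=0, w=0, v=0: formula gives 0, G = 0 ✓
  x=0, y=0, z=0, w=0, v=1: formula gives 0, G = 0 ✓
  x=0, y=0, z=0, w=1, v=0: formula gives 0, G = 0 ✓
  x=0, y=0, z=0, w=1, v=1: formula gives 0, G = 0 ✓
  …
  x=0, y=1, z=0, w=1, v=0: formula gives 1, but G = 0 ✗
A single disagreement suffices: at (0,1,0,1,0) they differ, so the formula does not compute G.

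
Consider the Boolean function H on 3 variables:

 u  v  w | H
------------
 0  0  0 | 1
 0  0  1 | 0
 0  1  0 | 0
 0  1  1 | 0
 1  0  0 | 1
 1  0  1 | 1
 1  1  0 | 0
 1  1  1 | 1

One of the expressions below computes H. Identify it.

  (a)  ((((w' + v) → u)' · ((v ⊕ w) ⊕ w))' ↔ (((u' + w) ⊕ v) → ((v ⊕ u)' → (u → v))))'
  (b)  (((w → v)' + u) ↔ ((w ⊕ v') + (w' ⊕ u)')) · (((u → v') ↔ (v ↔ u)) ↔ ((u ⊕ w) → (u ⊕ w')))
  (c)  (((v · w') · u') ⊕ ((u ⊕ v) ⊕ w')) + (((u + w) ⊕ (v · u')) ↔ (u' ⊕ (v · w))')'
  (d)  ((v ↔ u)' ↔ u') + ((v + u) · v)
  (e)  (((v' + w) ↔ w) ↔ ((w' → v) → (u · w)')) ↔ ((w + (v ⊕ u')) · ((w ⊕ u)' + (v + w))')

e

(a): at (0,0,0) it gives 0, but H = 1 — eliminated.
(b): at (0,0,0) it gives 0, but H = 1 — eliminated.
(c): at (0,0,1) it gives 1, but H = 0 — eliminated.
(d): at (0,0,0) it gives 0, but H = 1 — eliminated.
Only (e) survives; checking it on all 8 rows confirms it matches H.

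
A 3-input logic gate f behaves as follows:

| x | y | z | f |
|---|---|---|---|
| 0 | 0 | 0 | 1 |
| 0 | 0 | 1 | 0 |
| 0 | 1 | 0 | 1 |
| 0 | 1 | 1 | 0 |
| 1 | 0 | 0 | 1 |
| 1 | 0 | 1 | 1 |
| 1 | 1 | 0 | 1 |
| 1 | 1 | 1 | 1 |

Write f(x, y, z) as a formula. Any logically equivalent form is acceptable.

There are just 2 zero rows: (0,0,1), (0,1,1). Their minterms are ¬x·¬y·z, ¬x·y·z; the OR of those covers precisely the 0-outputs, and negating it yields f.

f(x, y, z) = NOT (((NOT x AND NOT y) AND z) OR ((NOT x AND y) AND z))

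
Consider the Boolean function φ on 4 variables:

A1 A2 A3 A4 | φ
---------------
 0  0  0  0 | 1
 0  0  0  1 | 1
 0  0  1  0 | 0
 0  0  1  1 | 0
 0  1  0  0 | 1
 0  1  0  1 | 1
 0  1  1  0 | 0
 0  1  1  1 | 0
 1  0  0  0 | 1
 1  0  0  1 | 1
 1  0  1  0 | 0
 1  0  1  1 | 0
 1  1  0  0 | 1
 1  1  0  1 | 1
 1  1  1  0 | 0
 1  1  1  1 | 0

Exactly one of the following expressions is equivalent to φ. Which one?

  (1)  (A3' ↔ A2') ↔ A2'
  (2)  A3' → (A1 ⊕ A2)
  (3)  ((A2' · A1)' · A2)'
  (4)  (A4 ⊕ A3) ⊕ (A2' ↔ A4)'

(2) fails at (0,0,0,0): the formula yields 0, φ is 1.
(3) fails at (0,0,1,0): the formula yields 1, φ is 0.
(4) fails at (0,1,0,0): the formula yields 0, φ is 1.
Only (1) survives; checking it on all 16 rows confirms it matches φ.

1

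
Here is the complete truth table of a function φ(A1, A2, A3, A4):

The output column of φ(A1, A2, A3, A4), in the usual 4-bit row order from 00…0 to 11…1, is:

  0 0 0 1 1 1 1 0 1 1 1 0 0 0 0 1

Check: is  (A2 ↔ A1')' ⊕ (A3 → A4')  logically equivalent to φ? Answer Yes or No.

Test each input against both φ and the formula:
  A1=0, A2=0, A3=0, A4=0: formula gives 0, φ = 0 ✓
  A1=0, A2=0, A3=0, A4=1: formula gives 0, φ = 0 ✓
  A1=0, A2=0, A3=1, A4=0: formula gives 0, φ = 0 ✓
  A1=0, A2=0, A3=1, A4=1: formula gives 1, φ = 1 ✓
  … (the remaining 12 rows also agree.)
No disagreement on any input; they are logically equivalent.

Yes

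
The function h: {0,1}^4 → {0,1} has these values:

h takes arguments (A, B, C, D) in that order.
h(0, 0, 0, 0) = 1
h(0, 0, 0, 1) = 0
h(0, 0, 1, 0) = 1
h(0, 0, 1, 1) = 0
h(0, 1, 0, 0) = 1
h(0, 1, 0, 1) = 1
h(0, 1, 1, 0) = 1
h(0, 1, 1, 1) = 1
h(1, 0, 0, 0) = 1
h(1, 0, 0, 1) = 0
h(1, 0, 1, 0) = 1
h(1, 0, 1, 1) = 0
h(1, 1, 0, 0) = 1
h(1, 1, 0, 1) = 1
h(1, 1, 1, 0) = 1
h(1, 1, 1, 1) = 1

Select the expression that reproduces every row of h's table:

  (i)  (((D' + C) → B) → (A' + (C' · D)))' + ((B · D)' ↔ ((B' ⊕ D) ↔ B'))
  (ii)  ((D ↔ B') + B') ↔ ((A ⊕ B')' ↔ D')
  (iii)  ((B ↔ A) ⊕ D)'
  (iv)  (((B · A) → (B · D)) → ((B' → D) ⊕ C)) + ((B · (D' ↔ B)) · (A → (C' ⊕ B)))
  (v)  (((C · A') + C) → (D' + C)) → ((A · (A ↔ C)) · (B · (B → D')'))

i

(ii) disagrees with h on (0,0,0,0) (formula → 0, table → 1); rule it out.
(iii) disagrees with h on (0,0,0,0) (formula → 0, table → 1); rule it out.
(iv) disagrees with h on (0,0,0,0) (formula → 0, table → 1); rule it out.
(v) disagrees with h on (0,0,0,0) (formula → 0, table → 1); rule it out.
Only (i) survives; checking it on all 16 rows confirms it matches h.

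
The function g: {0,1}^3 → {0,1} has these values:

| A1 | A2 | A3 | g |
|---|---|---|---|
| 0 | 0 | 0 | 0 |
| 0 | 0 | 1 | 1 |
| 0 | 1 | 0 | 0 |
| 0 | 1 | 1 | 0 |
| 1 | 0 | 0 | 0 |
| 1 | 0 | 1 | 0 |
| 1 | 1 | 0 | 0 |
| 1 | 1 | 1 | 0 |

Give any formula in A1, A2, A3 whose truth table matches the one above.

g(A1, A2, A3) = (A1' · A2') · A3

Only row (0,0,1) gives 1. That row's minterm ¬A1·¬A2·A3 is g directly.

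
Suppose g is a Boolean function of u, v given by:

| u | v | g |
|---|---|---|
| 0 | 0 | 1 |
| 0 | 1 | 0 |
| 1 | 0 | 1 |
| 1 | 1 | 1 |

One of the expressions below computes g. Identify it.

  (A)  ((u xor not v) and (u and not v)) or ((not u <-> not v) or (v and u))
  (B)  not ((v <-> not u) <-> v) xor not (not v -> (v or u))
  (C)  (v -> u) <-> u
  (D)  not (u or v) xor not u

(A) disagrees with g on (1,0) (formula → 0, table → 1); rule it out.
(C) disagrees with g on (0,0) (formula → 0, table → 1); rule it out.
(D) disagrees with g on (0,0) (formula → 0, table → 1); rule it out.
(B) is the remaining candidate, and it agrees with g on all 4 inputs.

B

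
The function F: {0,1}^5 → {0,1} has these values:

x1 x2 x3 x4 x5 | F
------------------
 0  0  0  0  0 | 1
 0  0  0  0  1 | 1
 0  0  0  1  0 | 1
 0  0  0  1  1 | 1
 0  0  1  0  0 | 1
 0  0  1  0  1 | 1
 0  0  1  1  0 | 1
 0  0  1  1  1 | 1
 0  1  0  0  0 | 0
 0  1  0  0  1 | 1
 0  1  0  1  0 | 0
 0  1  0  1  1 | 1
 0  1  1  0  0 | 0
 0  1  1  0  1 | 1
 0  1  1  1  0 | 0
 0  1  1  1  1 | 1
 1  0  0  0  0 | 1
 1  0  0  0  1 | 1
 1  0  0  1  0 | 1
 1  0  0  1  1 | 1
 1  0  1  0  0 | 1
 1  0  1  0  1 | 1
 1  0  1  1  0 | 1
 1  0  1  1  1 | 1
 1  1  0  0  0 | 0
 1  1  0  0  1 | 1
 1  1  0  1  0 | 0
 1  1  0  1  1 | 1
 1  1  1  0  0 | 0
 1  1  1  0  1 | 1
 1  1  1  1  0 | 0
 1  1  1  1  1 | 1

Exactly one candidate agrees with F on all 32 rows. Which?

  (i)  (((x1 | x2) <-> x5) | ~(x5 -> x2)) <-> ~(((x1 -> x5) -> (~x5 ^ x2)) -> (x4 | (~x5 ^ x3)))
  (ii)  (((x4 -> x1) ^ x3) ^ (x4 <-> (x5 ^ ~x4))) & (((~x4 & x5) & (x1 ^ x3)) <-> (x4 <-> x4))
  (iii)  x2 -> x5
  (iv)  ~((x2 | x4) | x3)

iii

(i) disagrees with F on (0,0,0,0,0) (formula → 0, table → 1); rule it out.
(ii) disagrees with F on (0,0,0,0,0) (formula → 0, table → 1); rule it out.
(iv) disagrees with F on (0,0,0,1,0) (formula → 0, table → 1); rule it out.
That leaves (iii). Evaluating it on every row reproduces the table of F exactly.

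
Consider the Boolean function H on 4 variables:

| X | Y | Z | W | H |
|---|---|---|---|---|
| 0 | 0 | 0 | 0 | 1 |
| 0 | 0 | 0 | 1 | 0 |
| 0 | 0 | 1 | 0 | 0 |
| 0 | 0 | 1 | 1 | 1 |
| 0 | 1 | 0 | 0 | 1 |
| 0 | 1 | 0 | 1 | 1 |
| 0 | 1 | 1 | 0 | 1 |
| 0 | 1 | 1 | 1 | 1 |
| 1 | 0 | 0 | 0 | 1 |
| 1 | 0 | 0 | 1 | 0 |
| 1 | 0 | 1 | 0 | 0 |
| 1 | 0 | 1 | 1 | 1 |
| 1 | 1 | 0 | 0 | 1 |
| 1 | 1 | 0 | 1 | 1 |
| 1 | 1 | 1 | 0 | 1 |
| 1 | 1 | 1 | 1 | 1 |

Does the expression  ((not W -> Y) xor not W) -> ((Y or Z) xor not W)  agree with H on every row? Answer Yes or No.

Evaluate ((not W -> Y) xor not W) -> ((Y or Z) xor not W) on each row and compare to H:
  X=0, Y=0, Z=0, W=0: formula gives 1, H = 1 ✓
  X=0, Y=0, Z=0, W=1: formula gives 0, H = 0 ✓
  X=0, Y=0, Z=1, W=0: formula gives 0, H = 0 ✓
  X=0, Y=0, Z=1, W=1: formula gives 1, H = 1 ✓
  … (the remaining 12 rows also agree.)
All 16 rows match — the expression computes H exactly.

Yes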